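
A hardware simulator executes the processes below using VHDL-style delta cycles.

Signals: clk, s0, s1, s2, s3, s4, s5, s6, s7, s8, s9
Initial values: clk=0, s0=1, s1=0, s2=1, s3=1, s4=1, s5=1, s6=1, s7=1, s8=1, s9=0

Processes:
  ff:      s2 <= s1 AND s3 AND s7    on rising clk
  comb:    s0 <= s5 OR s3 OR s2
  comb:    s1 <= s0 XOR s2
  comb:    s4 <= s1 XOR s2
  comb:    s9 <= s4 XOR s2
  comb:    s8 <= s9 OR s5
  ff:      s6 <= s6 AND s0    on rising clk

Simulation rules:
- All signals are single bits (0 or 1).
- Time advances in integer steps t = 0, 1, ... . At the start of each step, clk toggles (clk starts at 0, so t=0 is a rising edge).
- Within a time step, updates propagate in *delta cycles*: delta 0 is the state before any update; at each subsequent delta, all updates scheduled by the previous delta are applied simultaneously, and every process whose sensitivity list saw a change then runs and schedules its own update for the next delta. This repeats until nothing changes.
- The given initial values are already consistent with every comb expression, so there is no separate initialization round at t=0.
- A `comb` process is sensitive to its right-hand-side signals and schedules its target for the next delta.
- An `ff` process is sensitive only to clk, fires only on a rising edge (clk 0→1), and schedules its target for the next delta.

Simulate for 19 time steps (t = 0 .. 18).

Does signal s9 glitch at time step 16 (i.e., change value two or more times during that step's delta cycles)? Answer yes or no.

t=0 Δ0: s6=1 s7=1 s5=1 s0=1 s1=0 clk=0 s4=1 s2=1 s9=0 s3=1 s8=1
  Δ1: clk:0→1
  Δ2: s2:1→0
  Δ3: s1:0→1, s4:1→0, s9:0→1
  Δ4: s4:0→1, s9:1→0
  Δ5: s9:0→1
  (5Δ to stable)
t=1 Δ0: s6=1 s7=1 s5=1 s0=1 s1=1 clk=1 s4=1 s2=0 s9=1 s3=1 s8=1
  Δ1: clk:1→0
  (1Δ to stable)
t=2 Δ0: s6=1 s7=1 s5=1 s0=1 s1=1 clk=0 s4=1 s2=0 s9=1 s3=1 s8=1
  Δ1: clk:0→1
  Δ2: s2:0→1
  Δ3: s1:1→0, s4:1→0, s9:1→0
  Δ4: s4:0→1, s9:0→1
  Δ5: s9:1→0
  (5Δ to stable)
t=3 Δ0: s6=1 s7=1 s5=1 s0=1 s1=0 clk=1 s4=1 s2=1 s9=0 s3=1 s8=1
  Δ1: clk:1→0
  (1Δ to stable)
t=4 Δ0: s6=1 s7=1 s5=1 s0=1 s1=0 clk=0 s4=1 s2=1 s9=0 s3=1 s8=1
  Δ1: clk:0→1
  Δ2: s2:1→0
  Δ3: s1:0→1, s4:1→0, s9:0→1
  Δ4: s4:0→1, s9:1→0
  Δ5: s9:0→1
  (5Δ to stable)
t=5 Δ0: s6=1 s7=1 s5=1 s0=1 s1=1 clk=1 s4=1 s2=0 s9=1 s3=1 s8=1
  Δ1: clk:1→0
  (1Δ to stable)
t=6 Δ0: s6=1 s7=1 s5=1 s0=1 s1=1 clk=0 s4=1 s2=0 s9=1 s3=1 s8=1
  Δ1: clk:0→1
  Δ2: s2:0→1
  Δ3: s1:1→0, s4:1→0, s9:1→0
  Δ4: s4:0→1, s9:0→1
  Δ5: s9:1→0
  (5Δ to stable)
t=7 Δ0: s6=1 s7=1 s5=1 s0=1 s1=0 clk=1 s4=1 s2=1 s9=0 s3=1 s8=1
  Δ1: clk:1→0
  (1Δ to stable)
t=8 Δ0: s6=1 s7=1 s5=1 s0=1 s1=0 clk=0 s4=1 s2=1 s9=0 s3=1 s8=1
  Δ1: clk:0→1
  Δ2: s2:1→0
  Δ3: s1:0→1, s4:1→0, s9:0→1
  Δ4: s4:0→1, s9:1→0
  Δ5: s9:0→1
  (5Δ to stable)
t=9 Δ0: s6=1 s7=1 s5=1 s0=1 s1=1 clk=1 s4=1 s2=0 s9=1 s3=1 s8=1
  Δ1: clk:1→0
  (1Δ to stable)
t=10 Δ0: s6=1 s7=1 s5=1 s0=1 s1=1 clk=0 s4=1 s2=0 s9=1 s3=1 s8=1
  Δ1: clk:0→1
  Δ2: s2:0→1
  Δ3: s1:1→0, s4:1→0, s9:1→0
  Δ4: s4:0→1, s9:0→1
  Δ5: s9:1→0
  (5Δ to stable)
t=11 Δ0: s6=1 s7=1 s5=1 s0=1 s1=0 clk=1 s4=1 s2=1 s9=0 s3=1 s8=1
  Δ1: clk:1→0
  (1Δ to stable)
t=12 Δ0: s6=1 s7=1 s5=1 s0=1 s1=0 clk=0 s4=1 s2=1 s9=0 s3=1 s8=1
  Δ1: clk:0→1
  Δ2: s2:1→0
  Δ3: s1:0→1, s4:1→0, s9:0→1
  Δ4: s4:0→1, s9:1→0
  Δ5: s9:0→1
  (5Δ to stable)
t=13 Δ0: s6=1 s7=1 s5=1 s0=1 s1=1 clk=1 s4=1 s2=0 s9=1 s3=1 s8=1
  Δ1: clk:1→0
  (1Δ to stable)
t=14 Δ0: s6=1 s7=1 s5=1 s0=1 s1=1 clk=0 s4=1 s2=0 s9=1 s3=1 s8=1
  Δ1: clk:0→1
  Δ2: s2:0→1
  Δ3: s1:1→0, s4:1→0, s9:1→0
  Δ4: s4:0→1, s9:0→1
  Δ5: s9:1→0
  (5Δ to stable)
t=15 Δ0: s6=1 s7=1 s5=1 s0=1 s1=0 clk=1 s4=1 s2=1 s9=0 s3=1 s8=1
  Δ1: clk:1→0
  (1Δ to stable)
t=16 Δ0: s6=1 s7=1 s5=1 s0=1 s1=0 clk=0 s4=1 s2=1 s9=0 s3=1 s8=1
  Δ1: clk:0→1
  Δ2: s2:1→0
  Δ3: s1:0→1, s4:1→0, s9:0→1
  Δ4: s4:0→1, s9:1→0
  Δ5: s9:0→1
  (5Δ to stable)
t=17 Δ0: s6=1 s7=1 s5=1 s0=1 s1=1 clk=1 s4=1 s2=0 s9=1 s3=1 s8=1
  Δ1: clk:1→0
  (1Δ to stable)
t=18 Δ0: s6=1 s7=1 s5=1 s0=1 s1=1 clk=0 s4=1 s2=0 s9=1 s3=1 s8=1
  Δ1: clk:0→1
  Δ2: s2:0→1
  Δ3: s1:1→0, s4:1→0, s9:1→0
  Δ4: s4:0→1, s9:0→1
  Δ5: s9:1→0
  (5Δ to stable)

yes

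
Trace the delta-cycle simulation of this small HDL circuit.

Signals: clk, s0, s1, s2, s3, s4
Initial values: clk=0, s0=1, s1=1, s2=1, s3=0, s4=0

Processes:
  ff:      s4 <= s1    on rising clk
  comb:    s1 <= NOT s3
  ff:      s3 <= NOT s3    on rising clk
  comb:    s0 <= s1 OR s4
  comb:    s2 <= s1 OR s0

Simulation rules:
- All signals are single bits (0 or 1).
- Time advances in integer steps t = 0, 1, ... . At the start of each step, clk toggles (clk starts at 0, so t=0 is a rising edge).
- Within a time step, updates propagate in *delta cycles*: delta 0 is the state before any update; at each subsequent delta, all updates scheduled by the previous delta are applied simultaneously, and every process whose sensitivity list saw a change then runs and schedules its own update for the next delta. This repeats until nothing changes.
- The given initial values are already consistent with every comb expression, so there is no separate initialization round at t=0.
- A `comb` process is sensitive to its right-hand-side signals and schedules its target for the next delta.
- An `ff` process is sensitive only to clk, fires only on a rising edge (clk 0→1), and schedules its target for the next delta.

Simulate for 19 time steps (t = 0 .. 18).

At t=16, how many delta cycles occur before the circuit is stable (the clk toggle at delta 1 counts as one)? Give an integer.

3

[bits: s4,s3,s2,clk,s0,s1]
t=0: Δ0=001011 Δ1=001111 Δ2=111111 Δ3=111110 | 3Δ
t=1: Δ0=111110 Δ1=111010 | 1Δ
t=2: Δ0=111010 Δ1=111110 Δ2=001110 Δ3=001101 Δ4=001111 | 4Δ
t=3: Δ0=001111 Δ1=001011 | 1Δ
t=4: Δ0=001011 Δ1=001111 Δ2=111111 Δ3=111110 | 3Δ
t=5: Δ0=111110 Δ1=111010 | 1Δ
t=6: Δ0=111010 Δ1=111110 Δ2=001110 Δ3=001101 Δ4=001111 | 4Δ
t=7: Δ0=001111 Δ1=001011 | 1Δ
t=8: Δ0=001011 Δ1=001111 Δ2=111111 Δ3=111110 | 3Δ
t=9: Δ0=111110 Δ1=111010 | 1Δ
t=10: Δ0=111010 Δ1=111110 Δ2=001110 Δ3=001101 Δ4=001111 | 4Δ
t=11: Δ0=001111 Δ1=001011 | 1Δ
t=12: Δ0=001011 Δ1=001111 Δ2=111111 Δ3=111110 | 3Δ
t=13: Δ0=111110 Δ1=111010 | 1Δ
t=14: Δ0=111010 Δ1=111110 Δ2=001110 Δ3=001101 Δ4=001111 | 4Δ
t=15: Δ0=001111 Δ1=001011 | 1Δ
t=16: Δ0=001011 Δ1=001111 Δ2=111111 Δ3=111110 | 3Δ
t=17: Δ0=111110 Δ1=111010 | 1Δ
t=18: Δ0=111010 Δ1=111110 Δ2=001110 Δ3=001101 Δ4=001111 | 4Δ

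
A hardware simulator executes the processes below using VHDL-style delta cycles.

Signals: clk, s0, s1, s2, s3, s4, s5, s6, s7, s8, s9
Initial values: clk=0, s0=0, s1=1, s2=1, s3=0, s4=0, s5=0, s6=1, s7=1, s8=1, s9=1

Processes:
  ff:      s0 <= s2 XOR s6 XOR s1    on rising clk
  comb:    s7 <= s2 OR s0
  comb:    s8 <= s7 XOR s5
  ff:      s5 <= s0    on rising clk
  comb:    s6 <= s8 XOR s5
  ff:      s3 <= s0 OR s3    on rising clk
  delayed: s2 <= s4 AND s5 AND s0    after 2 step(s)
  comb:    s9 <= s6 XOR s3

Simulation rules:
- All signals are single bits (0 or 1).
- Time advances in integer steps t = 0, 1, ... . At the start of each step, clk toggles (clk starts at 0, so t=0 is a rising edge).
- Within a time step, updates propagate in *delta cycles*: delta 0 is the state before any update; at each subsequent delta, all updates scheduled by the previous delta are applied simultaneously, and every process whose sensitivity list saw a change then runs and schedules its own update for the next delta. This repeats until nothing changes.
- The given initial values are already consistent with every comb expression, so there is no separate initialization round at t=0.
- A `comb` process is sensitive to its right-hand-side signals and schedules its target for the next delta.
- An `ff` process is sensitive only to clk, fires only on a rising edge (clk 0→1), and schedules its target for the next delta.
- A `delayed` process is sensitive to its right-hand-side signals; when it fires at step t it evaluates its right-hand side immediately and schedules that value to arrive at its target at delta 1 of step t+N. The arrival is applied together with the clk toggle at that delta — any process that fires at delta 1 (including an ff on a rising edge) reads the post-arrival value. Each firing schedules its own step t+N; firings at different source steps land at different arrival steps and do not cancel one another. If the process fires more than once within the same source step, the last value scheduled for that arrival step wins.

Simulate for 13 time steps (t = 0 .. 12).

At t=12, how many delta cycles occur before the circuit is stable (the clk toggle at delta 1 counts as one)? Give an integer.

t=0 Δ0: s4=0 s6=1 s2=1 s1=1 clk=0 s7=1 s8=1 s5=0 s9=1 s3=0 s0=0
  Δ1: clk:0→1
  Δ2: s0:0→1
  (2Δ to stable)
t=1 Δ0: s4=0 s6=1 s2=1 s1=1 clk=1 s7=1 s8=1 s5=0 s9=1 s3=0 s0=1
  Δ1: clk:1→0
  (1Δ to stable)
t=2 Δ0: s4=0 s6=1 s2=1 s1=1 clk=0 s7=1 s8=1 s5=0 s9=1 s3=0 s0=1
  Δ1: s2:1→0, clk:0→1
  Δ2: s5:0→1, s3:0→1, s0:1→0
  Δ3: s6:1→0, s7:1→0, s8:1→0, s9:1→0
  Δ4: s6:0→1, s8:0→1, s9:0→1
  Δ5: s6:1→0, s9:1→0
  Δ6: s9:0→1
  (6Δ to stable)
t=3 Δ0: s4=0 s6=0 s2=0 s1=1 clk=1 s7=0 s8=1 s5=1 s9=1 s3=1 s0=0
  Δ1: clk:1→0
  (1Δ to stable)
t=4 Δ0: s4=0 s6=0 s2=0 s1=1 clk=0 s7=0 s8=1 s5=1 s9=1 s3=1 s0=0
  Δ1: clk:0→1
  Δ2: s5:1→0, s0:0→1
  Δ3: s6:0→1, s7:0→1, s8:1→0
  Δ4: s6:1→0, s8:0→1, s9:1→0
  Δ5: s6:0→1, s9:0→1
  Δ6: s9:1→0
  (6Δ to stable)
t=5 Δ0: s4=0 s6=1 s2=0 s1=1 clk=1 s7=1 s8=1 s5=0 s9=0 s3=1 s0=1
  Δ1: clk:1→0
  (1Δ to stable)
t=6 Δ0: s4=0 s6=1 s2=0 s1=1 clk=0 s7=1 s8=1 s5=0 s9=0 s3=1 s0=1
  Δ1: clk:0→1
  Δ2: s5:0→1, s0:1→0
  Δ3: s6:1→0, s7:1→0, s8:1→0
  Δ4: s6:0→1, s8:0→1, s9:0→1
  Δ5: s6:1→0, s9:1→0
  Δ6: s9:0→1
  (6Δ to stable)
t=7 Δ0: s4=0 s6=0 s2=0 s1=1 clk=1 s7=0 s8=1 s5=1 s9=1 s3=1 s0=0
  Δ1: clk:1→0
  (1Δ to stable)
t=8 Δ0: s4=0 s6=0 s2=0 s1=1 clk=0 s7=0 s8=1 s5=1 s9=1 s3=1 s0=0
  Δ1: clk:0→1
  Δ2: s5:1→0, s0:0→1
  Δ3: s6:0→1, s7:0→1, s8:1→0
  Δ4: s6:1→0, s8:0→1, s9:1→0
  Δ5: s6:0→1, s9:0→1
  Δ6: s9:1→0
  (6Δ to stable)
t=9 Δ0: s4=0 s6=1 s2=0 s1=1 clk=1 s7=1 s8=1 s5=0 s9=0 s3=1 s0=1
  Δ1: clk:1→0
  (1Δ to stable)
t=10 Δ0: s4=0 s6=1 s2=0 s1=1 clk=0 s7=1 s8=1 s5=0 s9=0 s3=1 s0=1
  Δ1: clk:0→1
  Δ2: s5:0→1, s0:1→0
  Δ3: s6:1→0, s7:1→0, s8:1→0
  Δ4: s6:0→1, s8:0→1, s9:0→1
  Δ5: s6:1→0, s9:1→0
  Δ6: s9:0→1
  (6Δ to stable)
t=11 Δ0: s4=0 s6=0 s2=0 s1=1 clk=1 s7=0 s8=1 s5=1 s9=1 s3=1 s0=0
  Δ1: clk:1→0
  (1Δ to stable)
t=12 Δ0: s4=0 s6=0 s2=0 s1=1 clk=0 s7=0 s8=1 s5=1 s9=1 s3=1 s0=0
  Δ1: clk:0→1
  Δ2: s5:1→0, s0:0→1
  Δ3: s6:0→1, s7:0→1, s8:1→0
  Δ4: s6:1→0, s8:0→1, s9:1→0
  Δ5: s6:0→1, s9:0→1
  Δ6: s9:1→0
  (6Δ to stable)

6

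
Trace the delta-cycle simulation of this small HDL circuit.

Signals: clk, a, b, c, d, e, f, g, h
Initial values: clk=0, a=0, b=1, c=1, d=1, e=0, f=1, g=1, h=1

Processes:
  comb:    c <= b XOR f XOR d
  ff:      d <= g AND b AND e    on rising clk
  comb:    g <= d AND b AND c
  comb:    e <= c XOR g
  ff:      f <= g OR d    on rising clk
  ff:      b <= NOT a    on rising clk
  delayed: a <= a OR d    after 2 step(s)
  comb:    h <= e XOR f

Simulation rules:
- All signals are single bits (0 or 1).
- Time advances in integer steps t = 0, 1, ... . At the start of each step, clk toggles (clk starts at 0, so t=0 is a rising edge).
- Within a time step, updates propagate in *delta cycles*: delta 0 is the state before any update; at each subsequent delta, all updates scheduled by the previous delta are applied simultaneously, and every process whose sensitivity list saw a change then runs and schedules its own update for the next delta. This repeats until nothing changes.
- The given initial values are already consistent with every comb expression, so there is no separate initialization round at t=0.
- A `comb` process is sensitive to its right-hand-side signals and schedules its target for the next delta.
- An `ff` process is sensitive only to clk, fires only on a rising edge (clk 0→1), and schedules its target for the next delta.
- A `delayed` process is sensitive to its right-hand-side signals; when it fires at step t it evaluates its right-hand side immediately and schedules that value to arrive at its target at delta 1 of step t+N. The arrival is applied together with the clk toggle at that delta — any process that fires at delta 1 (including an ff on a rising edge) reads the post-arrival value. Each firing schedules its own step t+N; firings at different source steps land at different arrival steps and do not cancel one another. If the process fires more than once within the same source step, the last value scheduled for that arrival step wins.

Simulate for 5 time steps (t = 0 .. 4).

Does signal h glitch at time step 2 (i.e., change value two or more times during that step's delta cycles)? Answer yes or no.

t0.Δ0 f=1 g=1 a=0 d=1 clk=0 e=0 h=1 b=1 c=1
t0.Δ1 f=1 g=1 a=0 d=1 clk=1 e=0 h=1 b=1 c=1
t0.Δ2 f=1 g=1 a=0 d=0 clk=1 e=0 h=1 b=1 c=1
t0.Δ3 f=1 g=0 a=0 d=0 clk=1 e=0 h=1 b=1 c=0
t1.Δ0 f=1 g=0 a=0 d=0 clk=1 e=0 h=1 b=1 c=0
t1.Δ1 f=1 g=0 a=0 d=0 clk=0 e=0 h=1 b=1 c=0
t2.Δ0 f=1 g=0 a=0 d=0 clk=0 e=0 h=1 b=1 c=0
t2.Δ1 f=1 g=0 a=0 d=0 clk=1 e=0 h=1 b=1 c=0
t2.Δ2 f=0 g=0 a=0 d=0 clk=1 e=0 h=1 b=1 c=0
t2.Δ3 f=0 g=0 a=0 d=0 clk=1 e=0 h=0 b=1 c=1
t2.Δ4 f=0 g=0 a=0 d=0 clk=1 e=1 h=0 b=1 c=1
t2.Δ5 f=0 g=0 a=0 d=0 clk=1 e=1 h=1 b=1 c=1
t3.Δ0 f=0 g=0 a=0 d=0 clk=1 e=1 h=1 b=1 c=1
t3.Δ1 f=0 g=0 a=0 d=0 clk=0 e=1 h=1 b=1 c=1
t4.Δ0 f=0 g=0 a=0 d=0 clk=0 e=1 h=1 b=1 c=1
t4.Δ1 f=0 g=0 a=0 d=0 clk=1 e=1 h=1 b=1 c=1

yes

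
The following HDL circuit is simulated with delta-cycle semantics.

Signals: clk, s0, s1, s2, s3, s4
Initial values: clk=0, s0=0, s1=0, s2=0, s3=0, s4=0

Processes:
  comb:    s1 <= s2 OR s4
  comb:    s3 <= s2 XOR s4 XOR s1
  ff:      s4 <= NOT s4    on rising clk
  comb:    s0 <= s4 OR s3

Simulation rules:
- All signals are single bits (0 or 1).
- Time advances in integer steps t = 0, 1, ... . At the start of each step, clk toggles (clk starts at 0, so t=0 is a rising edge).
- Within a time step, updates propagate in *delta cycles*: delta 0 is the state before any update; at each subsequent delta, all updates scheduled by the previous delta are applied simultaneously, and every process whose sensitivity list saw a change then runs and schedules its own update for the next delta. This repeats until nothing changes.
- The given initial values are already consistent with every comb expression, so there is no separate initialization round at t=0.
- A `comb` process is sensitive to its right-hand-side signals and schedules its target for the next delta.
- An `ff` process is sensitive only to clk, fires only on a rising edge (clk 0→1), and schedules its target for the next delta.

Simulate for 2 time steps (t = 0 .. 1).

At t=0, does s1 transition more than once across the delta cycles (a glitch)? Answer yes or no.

t=0 Δ0: s4=0 s1=0 s3=0 s2=0 clk=0 s0=0
  Δ1: clk:0→1
  Δ2: s4:0→1
  Δ3: s1:0→1, s3:0→1, s0:0→1
  Δ4: s3:1→0
  (4Δ to stable)
t=1 Δ0: s4=1 s1=1 s3=0 s2=0 clk=1 s0=1
  Δ1: clk:1→0
  (1Δ to stable)

no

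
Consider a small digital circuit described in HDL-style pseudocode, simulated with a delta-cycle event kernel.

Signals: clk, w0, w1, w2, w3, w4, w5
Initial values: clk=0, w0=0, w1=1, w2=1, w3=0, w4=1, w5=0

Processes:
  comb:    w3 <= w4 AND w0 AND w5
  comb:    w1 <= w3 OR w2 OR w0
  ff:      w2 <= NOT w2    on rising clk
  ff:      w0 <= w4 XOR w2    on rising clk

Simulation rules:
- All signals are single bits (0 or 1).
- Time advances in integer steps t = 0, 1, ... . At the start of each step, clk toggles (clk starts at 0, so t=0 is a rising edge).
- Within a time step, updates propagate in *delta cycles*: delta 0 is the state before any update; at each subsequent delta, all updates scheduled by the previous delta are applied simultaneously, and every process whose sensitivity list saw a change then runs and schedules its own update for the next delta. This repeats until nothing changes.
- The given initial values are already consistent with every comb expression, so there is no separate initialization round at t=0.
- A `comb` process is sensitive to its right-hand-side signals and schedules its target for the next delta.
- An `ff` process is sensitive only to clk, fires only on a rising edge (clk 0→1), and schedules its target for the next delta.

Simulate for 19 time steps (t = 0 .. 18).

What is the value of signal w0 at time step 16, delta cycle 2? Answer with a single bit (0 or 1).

[bits: w4,w0,w5,clk,w2,w3,w1]
t=0: Δ0=1000101 Δ1=1001101 Δ2=1001001 Δ3=1001000 | 3Δ
t=1: Δ0=1001000 Δ1=1000000 | 1Δ
t=2: Δ0=1000000 Δ1=1001000 Δ2=1101100 Δ3=1101101 | 3Δ
t=3: Δ0=1101101 Δ1=1100101 | 1Δ
t=4: Δ0=1100101 Δ1=1101101 Δ2=1001001 Δ3=1001000 | 3Δ
t=5: Δ0=1001000 Δ1=1000000 | 1Δ
t=6: Δ0=1000000 Δ1=1001000 Δ2=1101100 Δ3=1101101 | 3Δ
t=7: Δ0=1101101 Δ1=1100101 | 1Δ
t=8: Δ0=1100101 Δ1=1101101 Δ2=1001001 Δ3=1001000 | 3Δ
t=9: Δ0=1001000 Δ1=1000000 | 1Δ
t=10: Δ0=1000000 Δ1=1001000 Δ2=1101100 Δ3=1101101 | 3Δ
t=11: Δ0=1101101 Δ1=1100101 | 1Δ
t=12: Δ0=1100101 Δ1=1101101 Δ2=1001001 Δ3=1001000 | 3Δ
t=13: Δ0=1001000 Δ1=1000000 | 1Δ
t=14: Δ0=1000000 Δ1=1001000 Δ2=1101100 Δ3=1101101 | 3Δ
t=15: Δ0=1101101 Δ1=1100101 | 1Δ
t=16: Δ0=1100101 Δ1=1101101 Δ2=1001001 Δ3=1001000 | 3Δ
t=17: Δ0=1001000 Δ1=1000000 | 1Δ
t=18: Δ0=1000000 Δ1=1001000 Δ2=1101100 Δ3=1101101 | 3Δ

0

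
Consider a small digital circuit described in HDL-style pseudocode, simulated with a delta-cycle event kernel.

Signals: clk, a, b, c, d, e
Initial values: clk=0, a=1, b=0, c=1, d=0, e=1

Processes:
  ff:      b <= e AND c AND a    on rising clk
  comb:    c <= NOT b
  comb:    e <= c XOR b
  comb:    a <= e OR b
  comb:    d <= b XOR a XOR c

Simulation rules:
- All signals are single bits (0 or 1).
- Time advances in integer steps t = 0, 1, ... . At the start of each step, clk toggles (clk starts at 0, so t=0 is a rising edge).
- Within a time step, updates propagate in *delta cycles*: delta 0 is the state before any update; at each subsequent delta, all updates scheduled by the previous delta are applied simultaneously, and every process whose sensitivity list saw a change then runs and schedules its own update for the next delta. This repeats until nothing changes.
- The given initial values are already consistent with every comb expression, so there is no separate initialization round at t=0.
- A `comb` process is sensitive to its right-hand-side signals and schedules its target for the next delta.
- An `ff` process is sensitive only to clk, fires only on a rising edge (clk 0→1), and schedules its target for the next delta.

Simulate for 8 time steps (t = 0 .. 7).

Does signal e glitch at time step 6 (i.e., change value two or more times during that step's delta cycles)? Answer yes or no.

[bits: c,b,e,clk,a,d]
t=0: Δ0=101010 Δ1=101110 Δ2=111110 Δ3=010111 Δ4=011110 | 4Δ
t=1: Δ0=011110 Δ1=011010 | 1Δ
t=2: Δ0=011010 Δ1=011110 Δ2=001110 Δ3=100111 Δ4=101100 Δ5=101111 Δ6=101110 | 6Δ
t=3: Δ0=101110 Δ1=101010 | 1Δ
t=4: Δ0=101010 Δ1=101110 Δ2=111110 Δ3=010111 Δ4=011110 | 4Δ
t=5: Δ0=011110 Δ1=011010 | 1Δ
t=6: Δ0=011010 Δ1=011110 Δ2=001110 Δ3=100111 Δ4=101100 Δ5=101111 Δ6=101110 | 6Δ
t=7: Δ0=101110 Δ1=101010 | 1Δ

yes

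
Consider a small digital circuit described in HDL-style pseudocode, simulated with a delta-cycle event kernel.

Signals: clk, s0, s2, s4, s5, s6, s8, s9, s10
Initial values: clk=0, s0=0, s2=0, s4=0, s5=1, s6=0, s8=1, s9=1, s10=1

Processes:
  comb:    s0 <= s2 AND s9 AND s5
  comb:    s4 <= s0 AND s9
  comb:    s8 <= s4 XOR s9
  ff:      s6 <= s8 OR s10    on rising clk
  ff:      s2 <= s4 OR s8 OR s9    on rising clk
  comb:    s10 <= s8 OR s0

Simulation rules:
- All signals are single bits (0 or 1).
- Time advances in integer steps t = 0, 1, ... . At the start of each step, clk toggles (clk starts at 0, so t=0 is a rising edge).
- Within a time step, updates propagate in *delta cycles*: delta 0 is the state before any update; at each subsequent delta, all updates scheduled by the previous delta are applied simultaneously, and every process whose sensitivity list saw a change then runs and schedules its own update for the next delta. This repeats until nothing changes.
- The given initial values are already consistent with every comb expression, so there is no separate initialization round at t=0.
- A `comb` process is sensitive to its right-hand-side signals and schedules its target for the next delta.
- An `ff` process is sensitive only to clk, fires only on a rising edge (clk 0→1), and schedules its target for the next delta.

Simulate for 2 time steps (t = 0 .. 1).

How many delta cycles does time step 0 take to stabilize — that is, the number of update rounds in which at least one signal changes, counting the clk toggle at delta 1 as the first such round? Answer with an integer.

5

t0.Δ0 clk=0 s0=0 s4=0 s9=1 s10=1 s8=1 s6=0 s5=1 s2=0
t0.Δ1 clk=1 s0=0 s4=0 s9=1 s10=1 s8=1 s6=0 s5=1 s2=0
t0.Δ2 clk=1 s0=0 s4=0 s9=1 s10=1 s8=1 s6=1 s5=1 s2=1
t0.Δ3 clk=1 s0=1 s4=0 s9=1 s10=1 s8=1 s6=1 s5=1 s2=1
t0.Δ4 clk=1 s0=1 s4=1 s9=1 s10=1 s8=1 s6=1 s5=1 s2=1
t0.Δ5 clk=1 s0=1 s4=1 s9=1 s10=1 s8=0 s6=1 s5=1 s2=1
t1.Δ0 clk=1 s0=1 s4=1 s9=1 s10=1 s8=0 s6=1 s5=1 s2=1
t1.Δ1 clk=0 s0=1 s4=1 s9=1 s10=1 s8=0 s6=1 s5=1 s2=1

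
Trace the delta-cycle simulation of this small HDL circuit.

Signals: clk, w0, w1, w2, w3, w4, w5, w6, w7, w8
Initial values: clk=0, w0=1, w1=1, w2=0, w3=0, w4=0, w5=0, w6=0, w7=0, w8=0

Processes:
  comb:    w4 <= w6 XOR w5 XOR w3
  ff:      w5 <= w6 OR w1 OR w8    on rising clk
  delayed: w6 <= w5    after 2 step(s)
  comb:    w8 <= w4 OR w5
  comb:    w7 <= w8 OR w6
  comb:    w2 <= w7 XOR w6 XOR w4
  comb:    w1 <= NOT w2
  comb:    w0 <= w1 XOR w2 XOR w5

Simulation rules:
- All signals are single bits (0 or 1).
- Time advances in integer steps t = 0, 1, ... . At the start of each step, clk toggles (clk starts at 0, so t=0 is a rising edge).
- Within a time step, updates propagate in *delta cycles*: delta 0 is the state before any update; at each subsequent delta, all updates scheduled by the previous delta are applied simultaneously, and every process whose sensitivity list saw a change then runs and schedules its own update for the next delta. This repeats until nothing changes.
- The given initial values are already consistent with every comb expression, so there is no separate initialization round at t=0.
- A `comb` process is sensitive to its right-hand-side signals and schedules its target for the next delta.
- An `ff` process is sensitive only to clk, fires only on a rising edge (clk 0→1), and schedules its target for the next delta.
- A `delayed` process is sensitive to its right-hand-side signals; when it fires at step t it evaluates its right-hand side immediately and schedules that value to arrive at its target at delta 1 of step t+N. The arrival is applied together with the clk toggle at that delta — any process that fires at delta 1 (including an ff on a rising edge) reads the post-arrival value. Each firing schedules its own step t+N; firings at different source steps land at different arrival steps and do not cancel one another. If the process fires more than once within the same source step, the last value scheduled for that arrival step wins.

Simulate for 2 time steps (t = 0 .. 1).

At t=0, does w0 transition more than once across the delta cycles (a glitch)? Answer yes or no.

yes

[bits: clk,w5,w2,w1,w3,w0,w4,w8,w7,w6]
t=0: Δ0=0001010000 Δ1=1001010000 Δ2=1101010000 Δ3=1101001100 Δ4=1111001110 Δ5=1100011110 Δ6=1101011110 Δ7=1101001110 | 7Δ
t=1: Δ0=1101001110 Δ1=0101001110 | 1Δ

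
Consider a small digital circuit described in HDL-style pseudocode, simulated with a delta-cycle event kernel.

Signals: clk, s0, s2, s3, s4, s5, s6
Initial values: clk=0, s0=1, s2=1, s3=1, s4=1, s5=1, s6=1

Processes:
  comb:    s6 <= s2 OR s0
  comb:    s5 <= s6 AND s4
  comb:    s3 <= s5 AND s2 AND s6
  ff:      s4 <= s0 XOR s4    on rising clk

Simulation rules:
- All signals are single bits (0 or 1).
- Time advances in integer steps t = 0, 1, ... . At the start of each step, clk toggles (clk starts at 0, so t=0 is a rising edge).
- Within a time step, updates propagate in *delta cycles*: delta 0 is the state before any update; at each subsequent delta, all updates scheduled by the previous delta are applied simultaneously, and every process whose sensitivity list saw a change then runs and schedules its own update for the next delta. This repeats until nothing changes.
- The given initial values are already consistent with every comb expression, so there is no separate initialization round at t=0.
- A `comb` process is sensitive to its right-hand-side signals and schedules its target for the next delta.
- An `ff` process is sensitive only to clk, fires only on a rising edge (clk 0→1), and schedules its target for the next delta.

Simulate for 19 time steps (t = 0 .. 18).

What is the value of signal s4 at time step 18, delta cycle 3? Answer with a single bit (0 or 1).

1

t0.Δ0 s0=1 s4=1 s2=1 s3=1 s5=1 s6=1 clk=0
t0.Δ1 s0=1 s4=1 s2=1 s3=1 s5=1 s6=1 clk=1
t0.Δ2 s0=1 s4=0 s2=1 s3=1 s5=1 s6=1 clk=1
t0.Δ3 s0=1 s4=0 s2=1 s3=1 s5=0 s6=1 clk=1
t0.Δ4 s0=1 s4=0 s2=1 s3=0 s5=0 s6=1 clk=1
t1.Δ0 s0=1 s4=0 s2=1 s3=0 s5=0 s6=1 clk=1
t1.Δ1 s0=1 s4=0 s2=1 s3=0 s5=0 s6=1 clk=0
t2.Δ0 s0=1 s4=0 s2=1 s3=0 s5=0 s6=1 clk=0
t2.Δ1 s0=1 s4=0 s2=1 s3=0 s5=0 s6=1 clk=1
t2.Δ2 s0=1 s4=1 s2=1 s3=0 s5=0 s6=1 clk=1
t2.Δ3 s0=1 s4=1 s2=1 s3=0 s5=1 s6=1 clk=1
t2.Δ4 s0=1 s4=1 s2=1 s3=1 s5=1 s6=1 clk=1
t3.Δ0 s0=1 s4=1 s2=1 s3=1 s5=1 s6=1 clk=1
t3.Δ1 s0=1 s4=1 s2=1 s3=1 s5=1 s6=1 clk=0
t4.Δ0 s0=1 s4=1 s2=1 s3=1 s5=1 s6=1 clk=0
t4.Δ1 s0=1 s4=1 s2=1 s3=1 s5=1 s6=1 clk=1
t4.Δ2 s0=1 s4=0 s2=1 s3=1 s5=1 s6=1 clk=1
t4.Δ3 s0=1 s4=0 s2=1 s3=1 s5=0 s6=1 clk=1
t4.Δ4 s0=1 s4=0 s2=1 s3=0 s5=0 s6=1 clk=1
t5.Δ0 s0=1 s4=0 s2=1 s3=0 s5=0 s6=1 clk=1
t5.Δ1 s0=1 s4=0 s2=1 s3=0 s5=0 s6=1 clk=0
t6.Δ0 s0=1 s4=0 s2=1 s3=0 s5=0 s6=1 clk=0
t6.Δ1 s0=1 s4=0 s2=1 s3=0 s5=0 s6=1 clk=1
t6.Δ2 s0=1 s4=1 s2=1 s3=0 s5=0 s6=1 clk=1
t6.Δ3 s0=1 s4=1 s2=1 s3=0 s5=1 s6=1 clk=1
t6.Δ4 s0=1 s4=1 s2=1 s3=1 s5=1 s6=1 clk=1
t7.Δ0 s0=1 s4=1 s2=1 s3=1 s5=1 s6=1 clk=1
t7.Δ1 s0=1 s4=1 s2=1 s3=1 s5=1 s6=1 clk=0
t8.Δ0 s0=1 s4=1 s2=1 s3=1 s5=1 s6=1 clk=0
t8.Δ1 s0=1 s4=1 s2=1 s3=1 s5=1 s6=1 clk=1
t8.Δ2 s0=1 s4=0 s2=1 s3=1 s5=1 s6=1 clk=1
t8.Δ3 s0=1 s4=0 s2=1 s3=1 s5=0 s6=1 clk=1
t8.Δ4 s0=1 s4=0 s2=1 s3=0 s5=0 s6=1 clk=1
t9.Δ0 s0=1 s4=0 s2=1 s3=0 s5=0 s6=1 clk=1
t9.Δ1 s0=1 s4=0 s2=1 s3=0 s5=0 s6=1 clk=0
t10.Δ0 s0=1 s4=0 s2=1 s3=0 s5=0 s6=1 clk=0
t10.Δ1 s0=1 s4=0 s2=1 s3=0 s5=0 s6=1 clk=1
t10.Δ2 s0=1 s4=1 s2=1 s3=0 s5=0 s6=1 clk=1
t10.Δ3 s0=1 s4=1 s2=1 s3=0 s5=1 s6=1 clk=1
t10.Δ4 s0=1 s4=1 s2=1 s3=1 s5=1 s6=1 clk=1
t11.Δ0 s0=1 s4=1 s2=1 s3=1 s5=1 s6=1 clk=1
t11.Δ1 s0=1 s4=1 s2=1 s3=1 s5=1 s6=1 clk=0
t12.Δ0 s0=1 s4=1 s2=1 s3=1 s5=1 s6=1 clk=0
t12.Δ1 s0=1 s4=1 s2=1 s3=1 s5=1 s6=1 clk=1
t12.Δ2 s0=1 s4=0 s2=1 s3=1 s5=1 s6=1 clk=1
t12.Δ3 s0=1 s4=0 s2=1 s3=1 s5=0 s6=1 clk=1
t12.Δ4 s0=1 s4=0 s2=1 s3=0 s5=0 s6=1 clk=1
t13.Δ0 s0=1 s4=0 s2=1 s3=0 s5=0 s6=1 clk=1
t13.Δ1 s0=1 s4=0 s2=1 s3=0 s5=0 s6=1 clk=0
t14.Δ0 s0=1 s4=0 s2=1 s3=0 s5=0 s6=1 clk=0
t14.Δ1 s0=1 s4=0 s2=1 s3=0 s5=0 s6=1 clk=1
t14.Δ2 s0=1 s4=1 s2=1 s3=0 s5=0 s6=1 clk=1
t14.Δ3 s0=1 s4=1 s2=1 s3=0 s5=1 s6=1 clk=1
t14.Δ4 s0=1 s4=1 s2=1 s3=1 s5=1 s6=1 clk=1
t15.Δ0 s0=1 s4=1 s2=1 s3=1 s5=1 s6=1 clk=1
t15.Δ1 s0=1 s4=1 s2=1 s3=1 s5=1 s6=1 clk=0
t16.Δ0 s0=1 s4=1 s2=1 s3=1 s5=1 s6=1 clk=0
t16.Δ1 s0=1 s4=1 s2=1 s3=1 s5=1 s6=1 clk=1
t16.Δ2 s0=1 s4=0 s2=1 s3=1 s5=1 s6=1 clk=1
t16.Δ3 s0=1 s4=0 s2=1 s3=1 s5=0 s6=1 clk=1
t16.Δ4 s0=1 s4=0 s2=1 s3=0 s5=0 s6=1 clk=1
t17.Δ0 s0=1 s4=0 s2=1 s3=0 s5=0 s6=1 clk=1
t17.Δ1 s0=1 s4=0 s2=1 s3=0 s5=0 s6=1 clk=0
t18.Δ0 s0=1 s4=0 s2=1 s3=0 s5=0 s6=1 clk=0
t18.Δ1 s0=1 s4=0 s2=1 s3=0 s5=0 s6=1 clk=1
t18.Δ2 s0=1 s4=1 s2=1 s3=0 s5=0 s6=1 clk=1
t18.Δ3 s0=1 s4=1 s2=1 s3=0 s5=1 s6=1 clk=1
t18.Δ4 s0=1 s4=1 s2=1 s3=1 s5=1 s6=1 clk=1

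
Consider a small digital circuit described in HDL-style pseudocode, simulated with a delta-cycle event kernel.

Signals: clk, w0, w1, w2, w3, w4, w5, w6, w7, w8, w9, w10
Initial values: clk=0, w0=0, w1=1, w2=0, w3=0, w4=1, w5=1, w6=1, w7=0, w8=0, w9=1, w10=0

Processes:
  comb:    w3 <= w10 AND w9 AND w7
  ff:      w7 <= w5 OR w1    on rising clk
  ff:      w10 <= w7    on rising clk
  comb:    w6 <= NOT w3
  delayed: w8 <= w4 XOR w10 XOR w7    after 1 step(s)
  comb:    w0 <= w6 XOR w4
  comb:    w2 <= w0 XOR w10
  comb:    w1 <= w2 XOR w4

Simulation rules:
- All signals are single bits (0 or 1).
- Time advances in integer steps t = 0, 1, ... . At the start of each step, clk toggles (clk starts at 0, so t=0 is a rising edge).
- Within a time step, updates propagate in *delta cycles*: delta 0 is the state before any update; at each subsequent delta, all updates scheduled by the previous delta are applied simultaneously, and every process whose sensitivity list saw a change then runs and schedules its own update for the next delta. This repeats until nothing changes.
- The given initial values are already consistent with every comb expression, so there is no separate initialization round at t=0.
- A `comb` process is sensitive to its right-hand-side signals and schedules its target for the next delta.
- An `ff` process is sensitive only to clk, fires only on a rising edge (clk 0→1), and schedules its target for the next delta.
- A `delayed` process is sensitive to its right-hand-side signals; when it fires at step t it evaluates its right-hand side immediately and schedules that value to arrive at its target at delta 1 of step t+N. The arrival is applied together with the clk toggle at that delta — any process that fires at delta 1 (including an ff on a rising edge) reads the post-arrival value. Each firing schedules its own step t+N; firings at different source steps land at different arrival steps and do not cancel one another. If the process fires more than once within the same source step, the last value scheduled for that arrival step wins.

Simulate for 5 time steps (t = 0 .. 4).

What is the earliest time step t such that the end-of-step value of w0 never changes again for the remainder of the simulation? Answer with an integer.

t0.Δ0 w3=0 w8=0 w6=1 w1=1 w9=1 w4=1 w10=0 w2=0 clk=0 w7=0 w0=0 w5=1
t0.Δ1 w3=0 w8=0 w6=1 w1=1 w9=1 w4=1 w10=0 w2=0 clk=1 w7=0 w0=0 w5=1
t0.Δ2 w3=0 w8=0 w6=1 w1=1 w9=1 w4=1 w10=0 w2=0 clk=1 w7=1 w0=0 w5=1
t1.Δ0 w3=0 w8=0 w6=1 w1=1 w9=1 w4=1 w10=0 w2=0 clk=1 w7=1 w0=0 w5=1
t1.Δ1 w3=0 w8=0 w6=1 w1=1 w9=1 w4=1 w10=0 w2=0 clk=0 w7=1 w0=0 w5=1
t2.Δ0 w3=0 w8=0 w6=1 w1=1 w9=1 w4=1 w10=0 w2=0 clk=0 w7=1 w0=0 w5=1
t2.Δ1 w3=0 w8=0 w6=1 w1=1 w9=1 w4=1 w10=0 w2=0 clk=1 w7=1 w0=0 w5=1
t2.Δ2 w3=0 w8=0 w6=1 w1=1 w9=1 w4=1 w10=1 w2=0 clk=1 w7=1 w0=0 w5=1
t2.Δ3 w3=1 w8=0 w6=1 w1=1 w9=1 w4=1 w10=1 w2=1 clk=1 w7=1 w0=0 w5=1
t2.Δ4 w3=1 w8=0 w6=0 w1=0 w9=1 w4=1 w10=1 w2=1 clk=1 w7=1 w0=0 w5=1
t2.Δ5 w3=1 w8=0 w6=0 w1=0 w9=1 w4=1 w10=1 w2=1 clk=1 w7=1 w0=1 w5=1
t2.Δ6 w3=1 w8=0 w6=0 w1=0 w9=1 w4=1 w10=1 w2=0 clk=1 w7=1 w0=1 w5=1
t2.Δ7 w3=1 w8=0 w6=0 w1=1 w9=1 w4=1 w10=1 w2=0 clk=1 w7=1 w0=1 w5=1
t3.Δ0 w3=1 w8=0 w6=0 w1=1 w9=1 w4=1 w10=1 w2=0 clk=1 w7=1 w0=1 w5=1
t3.Δ1 w3=1 w8=1 w6=0 w1=1 w9=1 w4=1 w10=1 w2=0 clk=0 w7=1 w0=1 w5=1
t4.Δ0 w3=1 w8=1 w6=0 w1=1 w9=1 w4=1 w10=1 w2=0 clk=0 w7=1 w0=1 w5=1
t4.Δ1 w3=1 w8=1 w6=0 w1=1 w9=1 w4=1 w10=1 w2=0 clk=1 w7=1 w0=1 w5=1

2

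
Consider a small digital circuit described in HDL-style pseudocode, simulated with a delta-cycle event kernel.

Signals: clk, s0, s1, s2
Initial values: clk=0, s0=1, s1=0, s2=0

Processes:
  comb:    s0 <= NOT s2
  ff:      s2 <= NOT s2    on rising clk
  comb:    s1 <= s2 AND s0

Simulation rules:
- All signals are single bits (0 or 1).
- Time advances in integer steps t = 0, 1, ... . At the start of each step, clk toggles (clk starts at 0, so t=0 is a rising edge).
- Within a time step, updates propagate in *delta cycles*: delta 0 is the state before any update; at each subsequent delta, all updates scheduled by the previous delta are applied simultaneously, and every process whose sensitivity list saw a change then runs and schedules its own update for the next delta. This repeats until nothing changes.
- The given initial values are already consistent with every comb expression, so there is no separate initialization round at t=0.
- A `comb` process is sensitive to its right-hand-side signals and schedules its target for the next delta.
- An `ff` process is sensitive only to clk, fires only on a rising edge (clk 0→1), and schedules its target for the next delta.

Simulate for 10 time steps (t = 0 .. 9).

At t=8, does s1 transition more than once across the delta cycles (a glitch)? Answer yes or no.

t=0 Δ0: s2=0 s0=1 clk=0 s1=0
  Δ1: clk:0→1
  Δ2: s2:0→1
  Δ3: s0:1→0, s1:0→1
  Δ4: s1:1→0
  (4Δ to stable)
t=1 Δ0: s2=1 s0=0 clk=1 s1=0
  Δ1: clk:1→0
  (1Δ to stable)
t=2 Δ0: s2=1 s0=0 clk=0 s1=0
  Δ1: clk:0→1
  Δ2: s2:1→0
  Δ3: s0:0→1
  (3Δ to stable)
t=3 Δ0: s2=0 s0=1 clk=1 s1=0
  Δ1: clk:1→0
  (1Δ to stable)
t=4 Δ0: s2=0 s0=1 clk=0 s1=0
  Δ1: clk:0→1
  Δ2: s2:0→1
  Δ3: s0:1→0, s1:0→1
  Δ4: s1:1→0
  (4Δ to stable)
t=5 Δ0: s2=1 s0=0 clk=1 s1=0
  Δ1: clk:1→0
  (1Δ to stable)
t=6 Δ0: s2=1 s0=0 clk=0 s1=0
  Δ1: clk:0→1
  Δ2: s2:1→0
  Δ3: s0:0→1
  (3Δ to stable)
t=7 Δ0: s2=0 s0=1 clk=1 s1=0
  Δ1: clk:1→0
  (1Δ to stable)
t=8 Δ0: s2=0 s0=1 clk=0 s1=0
  Δ1: clk:0→1
  Δ2: s2:0→1
  Δ3: s0:1→0, s1:0→1
  Δ4: s1:1→0
  (4Δ to stable)
t=9 Δ0: s2=1 s0=0 clk=1 s1=0
  Δ1: clk:1→0
  (1Δ to stable)

yes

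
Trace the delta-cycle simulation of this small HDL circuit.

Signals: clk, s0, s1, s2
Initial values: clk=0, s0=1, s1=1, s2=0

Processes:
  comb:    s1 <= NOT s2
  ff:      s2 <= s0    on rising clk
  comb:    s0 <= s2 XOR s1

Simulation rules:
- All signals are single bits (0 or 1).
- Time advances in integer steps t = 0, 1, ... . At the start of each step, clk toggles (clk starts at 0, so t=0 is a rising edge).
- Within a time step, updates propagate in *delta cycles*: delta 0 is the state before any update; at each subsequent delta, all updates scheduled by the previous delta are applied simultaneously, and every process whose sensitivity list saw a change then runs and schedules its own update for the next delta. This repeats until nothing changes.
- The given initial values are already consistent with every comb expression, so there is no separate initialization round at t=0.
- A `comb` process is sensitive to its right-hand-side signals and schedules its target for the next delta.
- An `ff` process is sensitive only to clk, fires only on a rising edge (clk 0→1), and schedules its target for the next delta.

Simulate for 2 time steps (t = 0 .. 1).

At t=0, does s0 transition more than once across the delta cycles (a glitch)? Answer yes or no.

yes

[bits: s2,s0,s1,clk]
t=0: Δ0=0110 Δ1=0111 Δ2=1111 Δ3=1001 Δ4=1101 | 4Δ
t=1: Δ0=1101 Δ1=1100 | 1Δ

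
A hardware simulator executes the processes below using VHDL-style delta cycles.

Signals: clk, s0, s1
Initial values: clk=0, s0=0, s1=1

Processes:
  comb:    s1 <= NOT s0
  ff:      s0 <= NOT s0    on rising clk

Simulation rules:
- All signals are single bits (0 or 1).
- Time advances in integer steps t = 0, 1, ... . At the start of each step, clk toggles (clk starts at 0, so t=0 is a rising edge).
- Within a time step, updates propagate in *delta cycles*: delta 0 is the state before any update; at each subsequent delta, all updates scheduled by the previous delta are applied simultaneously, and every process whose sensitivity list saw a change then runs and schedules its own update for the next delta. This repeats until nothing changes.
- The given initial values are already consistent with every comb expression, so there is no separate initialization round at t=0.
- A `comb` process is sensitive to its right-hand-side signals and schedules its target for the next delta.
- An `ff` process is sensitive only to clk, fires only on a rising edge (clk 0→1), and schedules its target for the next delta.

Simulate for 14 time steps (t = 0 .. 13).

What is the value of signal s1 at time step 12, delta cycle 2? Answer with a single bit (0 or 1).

[bits: s0,s1,clk]
t=0: Δ0=010 Δ1=011 Δ2=111 Δ3=101 | 3Δ
t=1: Δ0=101 Δ1=100 | 1Δ
t=2: Δ0=100 Δ1=101 Δ2=001 Δ3=011 | 3Δ
t=3: Δ0=011 Δ1=010 | 1Δ
t=4: Δ0=010 Δ1=011 Δ2=111 Δ3=101 | 3Δ
t=5: Δ0=101 Δ1=100 | 1Δ
t=6: Δ0=100 Δ1=101 Δ2=001 Δ3=011 | 3Δ
t=7: Δ0=011 Δ1=010 | 1Δ
t=8: Δ0=010 Δ1=011 Δ2=111 Δ3=101 | 3Δ
t=9: Δ0=101 Δ1=100 | 1Δ
t=10: Δ0=100 Δ1=101 Δ2=001 Δ3=011 | 3Δ
t=11: Δ0=011 Δ1=010 | 1Δ
t=12: Δ0=010 Δ1=011 Δ2=111 Δ3=101 | 3Δ
t=13: Δ0=101 Δ1=100 | 1Δ

1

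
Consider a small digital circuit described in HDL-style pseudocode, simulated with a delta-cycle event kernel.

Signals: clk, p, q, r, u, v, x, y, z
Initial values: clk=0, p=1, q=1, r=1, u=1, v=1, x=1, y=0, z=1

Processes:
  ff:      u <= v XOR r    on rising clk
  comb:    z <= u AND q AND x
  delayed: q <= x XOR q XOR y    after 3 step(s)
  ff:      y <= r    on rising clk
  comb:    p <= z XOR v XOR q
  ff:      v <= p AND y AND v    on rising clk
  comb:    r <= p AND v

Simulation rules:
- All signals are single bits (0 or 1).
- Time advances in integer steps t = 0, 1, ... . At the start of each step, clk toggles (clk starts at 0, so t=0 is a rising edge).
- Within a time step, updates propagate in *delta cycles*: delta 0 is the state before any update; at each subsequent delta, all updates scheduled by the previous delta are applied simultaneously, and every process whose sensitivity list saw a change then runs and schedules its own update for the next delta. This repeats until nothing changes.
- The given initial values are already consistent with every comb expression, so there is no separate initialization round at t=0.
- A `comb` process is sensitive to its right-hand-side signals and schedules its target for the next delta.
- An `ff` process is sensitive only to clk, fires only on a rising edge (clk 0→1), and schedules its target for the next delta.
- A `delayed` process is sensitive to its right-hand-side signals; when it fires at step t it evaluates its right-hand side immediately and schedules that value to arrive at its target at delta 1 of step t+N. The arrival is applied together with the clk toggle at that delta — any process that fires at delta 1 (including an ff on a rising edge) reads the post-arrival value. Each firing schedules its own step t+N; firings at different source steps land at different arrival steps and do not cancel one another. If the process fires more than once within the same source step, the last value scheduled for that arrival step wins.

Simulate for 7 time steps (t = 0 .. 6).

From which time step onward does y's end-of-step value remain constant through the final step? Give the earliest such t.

t=0 Δ0: y=0 x=1 v=1 q=1 z=1 r=1 u=1 clk=0 p=1
  Δ1: clk:0→1
  Δ2: y:0→1, v:1→0, u:1→0
  Δ3: z:1→0, r:1→0, p:1→0
  Δ4: p:0→1
  (4Δ to stable)
t=1 Δ0: y=1 x=1 v=0 q=1 z=0 r=0 u=0 clk=1 p=1
  Δ1: clk:1→0
  (1Δ to stable)
t=2 Δ0: y=1 x=1 v=0 q=1 z=0 r=0 u=0 clk=0 p=1
  Δ1: clk:0→1
  Δ2: y:1→0
  (2Δ to stable)
t=3 Δ0: y=0 x=1 v=0 q=1 z=0 r=0 u=0 clk=1 p=1
  Δ1: clk:1→0
  (1Δ to stable)
t=4 Δ0: y=0 x=1 v=0 q=1 z=0 r=0 u=0 clk=0 p=1
  Δ1: clk:0→1
  (1Δ to stable)
t=5 Δ0: y=0 x=1 v=0 q=1 z=0 r=0 u=0 clk=1 p=1
  Δ1: q:1→0, clk:1→0
  Δ2: p:1→0
  (2Δ to stable)
t=6 Δ0: y=0 x=1 v=0 q=0 z=0 r=0 u=0 clk=0 p=0
  Δ1: clk:0→1
  (1Δ to stable)

2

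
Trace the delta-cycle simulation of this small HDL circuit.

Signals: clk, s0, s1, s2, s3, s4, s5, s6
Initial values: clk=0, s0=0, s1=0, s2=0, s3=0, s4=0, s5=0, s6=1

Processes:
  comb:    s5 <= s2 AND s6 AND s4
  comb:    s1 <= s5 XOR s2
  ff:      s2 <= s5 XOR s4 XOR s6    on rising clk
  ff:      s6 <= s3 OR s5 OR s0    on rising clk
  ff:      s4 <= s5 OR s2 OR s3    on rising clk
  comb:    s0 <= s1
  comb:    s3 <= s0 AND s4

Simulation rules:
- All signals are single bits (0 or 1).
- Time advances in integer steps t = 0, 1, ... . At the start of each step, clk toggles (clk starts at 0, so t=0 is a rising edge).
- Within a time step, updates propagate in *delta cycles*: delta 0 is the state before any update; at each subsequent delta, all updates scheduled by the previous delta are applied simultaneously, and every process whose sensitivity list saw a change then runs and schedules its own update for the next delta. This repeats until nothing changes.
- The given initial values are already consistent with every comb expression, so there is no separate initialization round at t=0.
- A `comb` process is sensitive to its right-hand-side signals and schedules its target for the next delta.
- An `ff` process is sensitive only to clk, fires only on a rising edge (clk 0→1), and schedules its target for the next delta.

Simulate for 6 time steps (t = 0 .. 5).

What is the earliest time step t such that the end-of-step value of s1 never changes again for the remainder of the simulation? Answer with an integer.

2

t0.Δ0 s5=0 s4=0 s0=0 s1=0 s6=1 clk=0 s2=0 s3=0
t0.Δ1 s5=0 s4=0 s0=0 s1=0 s6=1 clk=1 s2=0 s3=0
t0.Δ2 s5=0 s4=0 s0=0 s1=0 s6=0 clk=1 s2=1 s3=0
t0.Δ3 s5=0 s4=0 s0=0 s1=1 s6=0 clk=1 s2=1 s3=0
t0.Δ4 s5=0 s4=0 s0=1 s1=1 s6=0 clk=1 s2=1 s3=0
t1.Δ0 s5=0 s4=0 s0=1 s1=1 s6=0 clk=1 s2=1 s3=0
t1.Δ1 s5=0 s4=0 s0=1 s1=1 s6=0 clk=0 s2=1 s3=0
t2.Δ0 s5=0 s4=0 s0=1 s1=1 s6=0 clk=0 s2=1 s3=0
t2.Δ1 s5=0 s4=0 s0=1 s1=1 s6=0 clk=1 s2=1 s3=0
t2.Δ2 s5=0 s4=1 s0=1 s1=1 s6=1 clk=1 s2=0 s3=0
t2.Δ3 s5=0 s4=1 s0=1 s1=0 s6=1 clk=1 s2=0 s3=1
t2.Δ4 s5=0 s4=1 s0=0 s1=0 s6=1 clk=1 s2=0 s3=1
t2.Δ5 s5=0 s4=1 s0=0 s1=0 s6=1 clk=1 s2=0 s3=0
t3.Δ0 s5=0 s4=1 s0=0 s1=0 s6=1 clk=1 s2=0 s3=0
t3.Δ1 s5=0 s4=1 s0=0 s1=0 s6=1 clk=0 s2=0 s3=0
t4.Δ0 s5=0 s4=1 s0=0 s1=0 s6=1 clk=0 s2=0 s3=0
t4.Δ1 s5=0 s4=1 s0=0 s1=0 s6=1 clk=1 s2=0 s3=0
t4.Δ2 s5=0 s4=0 s0=0 s1=0 s6=0 clk=1 s2=0 s3=0
t5.Δ0 s5=0 s4=0 s0=0 s1=0 s6=0 clk=1 s2=0 s3=0
t5.Δ1 s5=0 s4=0 s0=0 s1=0 s6=0 clk=0 s2=0 s3=0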